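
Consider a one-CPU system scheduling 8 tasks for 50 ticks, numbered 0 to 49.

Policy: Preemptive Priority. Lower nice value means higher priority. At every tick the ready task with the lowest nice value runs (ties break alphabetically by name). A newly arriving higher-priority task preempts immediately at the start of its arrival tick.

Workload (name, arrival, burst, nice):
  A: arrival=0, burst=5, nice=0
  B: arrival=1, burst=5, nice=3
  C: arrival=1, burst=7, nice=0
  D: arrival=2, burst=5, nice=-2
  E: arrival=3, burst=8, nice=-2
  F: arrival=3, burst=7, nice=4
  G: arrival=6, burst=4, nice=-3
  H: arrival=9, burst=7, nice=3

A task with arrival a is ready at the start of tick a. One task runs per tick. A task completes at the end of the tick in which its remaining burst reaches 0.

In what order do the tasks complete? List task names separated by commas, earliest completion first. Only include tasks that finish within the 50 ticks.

t=0: ready={A} → run A
t=1: ready={A,B,C} → run A
t=2: ready={A,B,C,D} → run D
t=3: ready={A,B,C,D,E,F} → run D
t=4: ready={A,B,C,D,E,F} → run D
t=5: ready={A,B,C,D,E,F} → run D
t=6: ready={A,B,C,D,E,F,G} → run G
t=7: ready={A,B,C,D,E,F,G} → run G
t=8: ready={A,B,C,D,E,F,G} → run G
t=9: ready={A,B,C,D,E,F,G,H} → run G
t=10: ready={A,B,C,D,E,F,H} → run D
t=11: ready={A,B,C,E,F,H} → run E
t=12: ready={A,B,C,E,F,H} → run E
t=13: ready={A,B,C,E,F,H} → run E
t=14: ready={A,B,C,E,F,H} → run E
t=15: ready={A,B,C,E,F,H} → run E
t=16: ready={A,B,C,E,F,H} → run E
t=17: ready={A,B,C,E,F,H} → run E
t=18: ready={A,B,C,E,F,H} → run E
t=19: ready={A,B,C,F,H} → run A
t=20: ready={A,B,C,F,H} → run A
t=21: ready={A,B,C,F,H} → run A
t=22: ready={B,C,F,H} → run C
t=23: ready={B,C,F,H} → run C
t=24: ready={B,C,F,H} → run C
t=25: ready={B,C,F,H} → run C
t=26: ready={B,C,F,H} → run C
t=27: ready={B,C,F,H} → run C
t=28: ready={B,C,F,H} → run C
t=29: ready={B,F,H} → run B
t=30: ready={B,F,H} → run B
t=31: ready={B,F,H} → run B
t=32: ready={B,F,H} → run B
t=33: ready={B,F,H} → run B
t=34: ready={F,H} → run H
t=35: ready={F,H} → run H
t=36: ready={F,H} → run H
t=37: ready={F,H} → run H
t=38: ready={F,H} → run H
t=39: ready={F,H} → run H
t=40: ready={F,H} → run H
t=41: ready={F} → run F
t=42: ready={F} → run F
t=43: ready={F} → run F
t=44: ready={F} → run F
t=45: ready={F} → run F
t=46: ready={F} → run F
t=47: ready={F} → run F
t=48: (idle)
t=49: (idle)

completion order = G, D, E, A, C, B, H, F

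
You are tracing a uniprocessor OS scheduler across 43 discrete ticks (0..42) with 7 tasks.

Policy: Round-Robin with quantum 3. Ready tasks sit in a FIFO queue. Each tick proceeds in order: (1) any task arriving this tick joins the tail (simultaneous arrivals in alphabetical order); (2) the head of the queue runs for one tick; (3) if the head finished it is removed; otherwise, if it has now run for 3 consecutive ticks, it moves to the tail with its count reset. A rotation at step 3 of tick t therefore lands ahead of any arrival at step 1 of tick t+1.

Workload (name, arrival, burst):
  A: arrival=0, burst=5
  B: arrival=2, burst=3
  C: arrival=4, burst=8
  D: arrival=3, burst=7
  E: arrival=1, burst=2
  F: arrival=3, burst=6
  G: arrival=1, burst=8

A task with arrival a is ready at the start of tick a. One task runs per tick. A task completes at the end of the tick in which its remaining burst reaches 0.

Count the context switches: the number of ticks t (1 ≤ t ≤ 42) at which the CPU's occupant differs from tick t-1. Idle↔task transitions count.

context switches = 15

t=0: queue=[A] q_used=0 → run A
t=1: queue=[A,E,G] q_used=1 → run A
t=2: queue=[A,E,G,B] q_used=2 → run A
t=3: queue=[E,G,B,A,D,F] q_used=0 → run E
t=4: queue=[E,G,B,A,D,F,C] q_used=1 → run E
t=5: queue=[G,B,A,D,F,C] q_used=0 → run G
t=6: queue=[G,B,A,D,F,C] q_used=1 → run G
t=7: queue=[G,B,A,D,F,C] q_used=2 → run G
t=8: queue=[B,A,D,F,C,G] q_used=0 → run B
t=9: queue=[B,A,D,F,C,G] q_used=1 → run B
t=10: queue=[B,A,D,F,C,G] q_used=2 → run B
t=11: queue=[A,D,F,C,G] q_used=0 → run A
t=12: queue=[A,D,F,C,G] q_used=1 → run A
t=13: queue=[D,F,C,G] q_used=0 → run D
t=14: queue=[D,F,C,G] q_used=1 → run D
t=15: queue=[D,F,C,G] q_used=2 → run D
t=16: queue=[F,C,G,D] q_used=0 → run F
t=17: queue=[F,C,G,D] q_used=1 → run F
t=18: queue=[F,C,G,D] q_used=2 → run F
t=19: queue=[C,G,D,F] q_used=0 → run C
t=20: queue=[C,G,D,F] q_used=1 → run C
t=21: queue=[C,G,D,F] q_used=2 → run C
t=22: queue=[G,D,F,C] q_used=0 → run G
t=23: queue=[G,D,F,C] q_used=1 → run G
t=24: queue=[G,D,F,C] q_used=2 → run G
t=25: queue=[D,F,C,G] q_used=0 → run D
t=26: queue=[D,F,C,G] q_used=1 → run D
t=27: queue=[D,F,C,G] q_used=2 → run D
t=28: queue=[F,C,G,D] q_used=0 → run F
t=29: queue=[F,C,G,D] q_used=1 → run F
t=30: queue=[F,C,G,D] q_used=2 → run F
t=31: queue=[C,G,D] q_used=0 → run C
t=32: queue=[C,G,D] q_used=1 → run C
t=33: queue=[C,G,D] q_used=2 → run C
t=34: queue=[G,D,C] q_used=0 → run G
t=35: queue=[G,D,C] q_used=1 → run G
t=36: queue=[D,C] q_used=0 → run D
t=37: queue=[C] q_used=0 → run C
t=38: queue=[C] q_used=1 → run C
t=39: (idle)
t=40: (idle)
t=41: (idle)
t=42: (idle)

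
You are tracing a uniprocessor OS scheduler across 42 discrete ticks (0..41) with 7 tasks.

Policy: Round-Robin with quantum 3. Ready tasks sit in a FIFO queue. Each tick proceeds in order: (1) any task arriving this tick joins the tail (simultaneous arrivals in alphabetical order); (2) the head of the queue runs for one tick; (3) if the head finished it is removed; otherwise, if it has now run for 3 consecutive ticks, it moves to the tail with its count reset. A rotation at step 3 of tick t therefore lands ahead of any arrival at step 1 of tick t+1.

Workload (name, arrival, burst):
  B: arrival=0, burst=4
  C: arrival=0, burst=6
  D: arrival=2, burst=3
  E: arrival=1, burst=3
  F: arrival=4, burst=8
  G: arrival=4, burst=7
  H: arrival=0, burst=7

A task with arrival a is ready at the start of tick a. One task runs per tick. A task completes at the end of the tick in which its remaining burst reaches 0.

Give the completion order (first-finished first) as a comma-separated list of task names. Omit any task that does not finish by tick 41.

t=0: queue=[B,C,H] q_used=0 → run B
t=1: queue=[B,C,H,E] q_used=1 → run B
t=2: queue=[B,C,H,E,D] q_used=2 → run B
t=3: queue=[C,H,E,D,B] q_used=0 → run C
t=4: queue=[C,H,E,D,B,F,G] q_used=1 → run C
t=5: queue=[C,H,E,D,B,F,G] q_used=2 → run C
t=6: queue=[H,E,D,B,F,G,C] q_used=0 → run H
t=7: queue=[H,E,D,B,F,G,C] q_used=1 → run H
t=8: queue=[H,E,D,B,F,G,C] q_used=2 → run H
t=9: queue=[E,D,B,F,G,C,H] q_used=0 → run E
t=10: queue=[E,D,B,F,G,C,H] q_used=1 → run E
t=11: queue=[E,D,B,F,G,C,H] q_used=2 → run E
t=12: queue=[D,B,F,G,C,H] q_used=0 → run D
t=13: queue=[D,B,F,G,C,H] q_used=1 → run D
t=14: queue=[D,B,F,G,C,H] q_used=2 → run D
t=15: queue=[B,F,G,C,H] q_used=0 → run B
t=16: queue=[F,G,C,H] q_used=0 → run F
t=17: queue=[F,G,C,H] q_used=1 → run F
t=18: queue=[F,G,C,H] q_used=2 → run F
t=19: queue=[G,C,H,F] q_used=0 → run G
t=20: queue=[G,C,H,F] q_used=1 → run G
t=21: queue=[G,C,H,F] q_used=2 → run G
t=22: queue=[C,H,F,G] q_used=0 → run C
t=23: queue=[C,H,F,G] q_used=1 → run C
t=24: queue=[C,H,F,G] q_used=2 → run C
t=25: queue=[H,F,G] q_used=0 → run H
t=26: queue=[H,F,G] q_used=1 → run H
t=27: queue=[H,F,G] q_used=2 → run H
t=28: queue=[F,G,H] q_used=0 → run F
t=29: queue=[F,G,H] q_used=1 → run F
t=30: queue=[F,G,H] q_used=2 → run F
t=31: queue=[G,H,F] q_used=0 → run G
t=32: queue=[G,H,F] q_used=1 → run G
t=33: queue=[G,H,F] q_used=2 → run G
t=34: queue=[H,F,G] q_used=0 → run H
t=35: queue=[F,G] q_used=0 → run F
t=36: queue=[F,G] q_used=1 → run F
t=37: queue=[G] q_used=0 → run G
t=38: (idle)
t=39: (idle)
t=40: (idle)
t=41: (idle)

completion order = E, D, B, C, H, F, G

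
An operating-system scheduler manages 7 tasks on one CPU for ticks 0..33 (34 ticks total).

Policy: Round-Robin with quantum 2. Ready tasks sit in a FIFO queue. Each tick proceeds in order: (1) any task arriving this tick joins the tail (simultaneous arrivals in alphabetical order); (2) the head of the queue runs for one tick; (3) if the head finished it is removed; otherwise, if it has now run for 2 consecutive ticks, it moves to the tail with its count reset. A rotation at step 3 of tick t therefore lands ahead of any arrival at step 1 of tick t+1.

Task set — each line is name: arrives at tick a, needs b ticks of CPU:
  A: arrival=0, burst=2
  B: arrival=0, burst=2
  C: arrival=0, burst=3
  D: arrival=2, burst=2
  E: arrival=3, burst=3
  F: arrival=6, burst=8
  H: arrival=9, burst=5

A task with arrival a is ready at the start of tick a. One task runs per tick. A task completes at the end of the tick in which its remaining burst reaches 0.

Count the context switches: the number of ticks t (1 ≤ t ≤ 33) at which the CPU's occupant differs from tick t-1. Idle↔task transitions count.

context switches = 14

t=0: queue=[A,B,C] q_used=0 → run A
t=1: queue=[A,B,C] q_used=1 → run A
t=2: queue=[B,C,D] q_used=0 → run B
t=3: queue=[B,C,D,E] q_used=1 → run B
t=4: queue=[C,D,E] q_used=0 → run C
t=5: queue=[C,D,E] q_used=1 → run C
t=6: queue=[D,E,C,F] q_used=0 → run D
t=7: queue=[D,E,C,F] q_used=1 → run D
t=8: queue=[E,C,F] q_used=0 → run E
t=9: queue=[E,C,F,H] q_used=1 → run E
t=10: queue=[C,F,H,E] q_used=0 → run C
t=11: queue=[F,H,E] q_used=0 → run F
t=12: queue=[F,H,E] q_used=1 → run F
t=13: queue=[H,E,F] q_used=0 → run H
t=14: queue=[H,E,F] q_used=1 → run H
t=15: queue=[E,F,H] q_used=0 → run E
t=16: queue=[F,H] q_used=0 → run F
t=17: queue=[F,H] q_used=1 → run F
t=18: queue=[H,F] q_used=0 → run H
t=19: queue=[H,F] q_used=1 → run H
t=20: queue=[F,H] q_used=0 → run F
t=21: queue=[F,H] q_used=1 → run F
t=22: queue=[H,F] q_used=0 → run H
t=23: queue=[F] q_used=0 → run F
t=24: queue=[F] q_used=1 → run F
t=25: (idle)
t=26: (idle)
t=27: (idle)
t=28: (idle)
t=29: (idle)
t=30: (idle)
t=31: (idle)
t=32: (idle)
t=33: (idle)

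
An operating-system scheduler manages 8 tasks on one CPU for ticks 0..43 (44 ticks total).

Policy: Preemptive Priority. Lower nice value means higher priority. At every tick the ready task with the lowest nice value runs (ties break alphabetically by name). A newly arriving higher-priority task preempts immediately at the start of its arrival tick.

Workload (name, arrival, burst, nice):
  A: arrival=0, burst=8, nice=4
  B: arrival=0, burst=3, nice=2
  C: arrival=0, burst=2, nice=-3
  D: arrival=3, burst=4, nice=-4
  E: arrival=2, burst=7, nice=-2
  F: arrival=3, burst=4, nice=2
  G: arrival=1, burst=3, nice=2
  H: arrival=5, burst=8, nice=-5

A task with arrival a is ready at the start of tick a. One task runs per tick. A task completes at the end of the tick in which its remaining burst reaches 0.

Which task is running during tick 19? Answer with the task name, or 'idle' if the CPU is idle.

running at tick 19 = E

t=0: ready={A,B,C} → run C
t=1: ready={A,B,C,G} → run C
t=2: ready={A,B,E,G} → run E
t=3: ready={A,B,D,E,F,G} → run D
t=4: ready={A,B,D,E,F,G} → run D
t=5: ready={A,B,D,E,F,G,H} → run H
t=6: ready={A,B,D,E,F,G,H} → run H
t=7: ready={A,B,D,E,F,G,H} → run H
t=8: ready={A,B,D,E,F,G,H} → run H
t=9: ready={A,B,D,E,F,G,H} → run H
t=10: ready={A,B,D,E,F,G,H} → run H
t=11: ready={A,B,D,E,F,G,H} → run H
t=12: ready={A,B,D,E,F,G,H} → run H
t=13: ready={A,B,D,E,F,G} → run D
t=14: ready={A,B,D,E,F,G} → run D
t=15: ready={A,B,E,F,G} → run E
t=16: ready={A,B,E,F,G} → run E
t=17: ready={A,B,E,F,G} → run E
t=18: ready={A,B,E,F,G} → run E
t=19: ready={A,B,E,F,G} → run E
t=20: ready={A,B,E,F,G} → run E
t=21: ready={A,B,F,G} → run B
t=22: ready={A,B,F,G} → run B
t=23: ready={A,B,F,G} → run B
t=24: ready={A,F,G} → run F
t=25: ready={A,F,G} → run F
t=26: ready={A,F,G} → run F
t=27: ready={A,F,G} → run F
t=28: ready={A,G} → run G
t=29: ready={A,G} → run G
t=30: ready={A,G} → run G
t=31: ready={A} → run A
t=32: ready={A} → run A
t=33: ready={A} → run A
t=34: ready={A} → run A
t=35: ready={A} → run A
t=36: ready={A} → run A
t=37: ready={A} → run A
t=38: ready={A} → run A
t=39: (idle)
t=40: (idle)
t=41: (idle)
t=42: (idle)
t=43: (idle)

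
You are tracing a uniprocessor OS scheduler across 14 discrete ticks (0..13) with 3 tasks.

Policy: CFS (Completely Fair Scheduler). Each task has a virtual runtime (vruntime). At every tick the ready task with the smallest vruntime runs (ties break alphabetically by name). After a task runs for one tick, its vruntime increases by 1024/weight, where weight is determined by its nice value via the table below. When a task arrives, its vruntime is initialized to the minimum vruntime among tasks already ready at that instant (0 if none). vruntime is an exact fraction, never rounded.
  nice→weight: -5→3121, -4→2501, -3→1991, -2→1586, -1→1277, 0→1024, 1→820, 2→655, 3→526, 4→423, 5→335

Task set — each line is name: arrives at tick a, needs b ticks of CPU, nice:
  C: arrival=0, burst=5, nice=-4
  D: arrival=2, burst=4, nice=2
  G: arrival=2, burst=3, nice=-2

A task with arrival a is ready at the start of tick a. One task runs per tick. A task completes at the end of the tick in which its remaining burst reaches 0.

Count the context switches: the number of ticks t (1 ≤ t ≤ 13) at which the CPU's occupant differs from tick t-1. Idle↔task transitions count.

t=0: vr[C=0] → run C
t=1: vr[C=1024/2501] → run C
t=2: vr[C=2048/2501 D=2048/2501 G=2048/2501] → run C
t=3: vr[C=3072/2501 D=2048/2501 G=2048/2501] → run D
t=4: vr[C=3072/2501 D=3902464/1638155 G=2048/2501] → run G
t=5: vr[C=3072/2501 D=3902464/1638155 G=47616/32513] → run C
t=6: vr[C=4096/2501 D=3902464/1638155 G=47616/32513] → run G
t=7: vr[C=4096/2501 D=3902464/1638155 G=68608/32513] → run C
t=8: vr[D=3902464/1638155 G=68608/32513] → run G
t=9: vr[D=3902464/1638155] → run D
t=10: vr[D=6463488/1638155] → run D
t=11: vr[D=9024512/1638155] → run D
t=12: (idle)
t=13: (idle)

context switches = 8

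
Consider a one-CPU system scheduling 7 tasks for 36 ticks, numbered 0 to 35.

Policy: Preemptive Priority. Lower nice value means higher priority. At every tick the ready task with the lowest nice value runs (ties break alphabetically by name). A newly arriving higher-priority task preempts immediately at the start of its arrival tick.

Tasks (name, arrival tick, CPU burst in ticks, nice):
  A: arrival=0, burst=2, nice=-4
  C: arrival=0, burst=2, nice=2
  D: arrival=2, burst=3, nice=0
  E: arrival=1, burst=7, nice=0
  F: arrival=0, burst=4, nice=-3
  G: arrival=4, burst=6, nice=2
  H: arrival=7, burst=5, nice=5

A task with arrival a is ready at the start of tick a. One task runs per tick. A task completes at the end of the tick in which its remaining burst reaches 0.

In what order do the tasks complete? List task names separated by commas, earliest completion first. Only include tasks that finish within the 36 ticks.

t=0: ready={A,C,F} → run A
t=1: ready={A,C,E,F} → run A
t=2: ready={C,D,E,F} → run F
t=3: ready={C,D,E,F} → run F
t=4: ready={C,D,E,F,G} → run F
t=5: ready={C,D,E,F,G} → run F
t=6: ready={C,D,E,G} → run D
t=7: ready={C,D,E,G,H} → run D
t=8: ready={C,D,E,G,H} → run D
t=9: ready={C,E,G,H} → run E
t=10: ready={C,E,G,H} → run E
t=11: ready={C,E,G,H} → run E
t=12: ready={C,E,G,H} → run E
t=13: ready={C,E,G,H} → run E
t=14: ready={C,E,G,H} → run E
t=15: ready={C,E,G,H} → run E
t=16: ready={C,G,H} → run C
t=17: ready={C,G,H} → run C
t=18: ready={G,H} → run G
t=19: ready={G,H} → run G
t=20: ready={G,H} → run G
t=21: ready={G,H} → run G
t=22: ready={G,H} → run G
t=23: ready={G,H} → run G
t=24: ready={H} → run H
t=25: ready={H} → run H
t=26: ready={H} → run H
t=27: ready={H} → run H
t=28: ready={H} → run H
t=29: (idle)
t=30: (idle)
t=31: (idle)
t=32: (idle)
t=33: (idle)
t=34: (idle)
t=35: (idle)

completion order = A, F, D, E, C, G, H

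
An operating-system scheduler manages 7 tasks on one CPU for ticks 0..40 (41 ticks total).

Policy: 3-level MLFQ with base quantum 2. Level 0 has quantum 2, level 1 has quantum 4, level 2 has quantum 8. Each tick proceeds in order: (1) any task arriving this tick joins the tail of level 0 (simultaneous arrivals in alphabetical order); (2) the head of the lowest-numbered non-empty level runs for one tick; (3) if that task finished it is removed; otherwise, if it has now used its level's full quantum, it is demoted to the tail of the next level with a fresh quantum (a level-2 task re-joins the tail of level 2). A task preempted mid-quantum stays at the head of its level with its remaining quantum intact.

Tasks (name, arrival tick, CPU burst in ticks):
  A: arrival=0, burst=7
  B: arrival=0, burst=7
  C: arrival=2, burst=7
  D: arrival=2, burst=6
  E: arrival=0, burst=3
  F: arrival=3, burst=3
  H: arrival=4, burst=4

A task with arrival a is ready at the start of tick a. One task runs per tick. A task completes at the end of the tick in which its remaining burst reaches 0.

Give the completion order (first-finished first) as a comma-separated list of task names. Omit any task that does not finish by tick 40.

completion order = E, D, F, H, A, B, C

t=0: L0/L1/L2 = ABE/-/- → run A
t=1: L0/L1/L2 = ABE/-/- → run A
t=2: L0/L1/L2 = BECD/A/- → run B
t=3: L0/L1/L2 = BECDF/A/- → run B
t=4: L0/L1/L2 = ECDFH/AB/- → run E
t=5: L0/L1/L2 = ECDFH/AB/- → run E
t=6: L0/L1/L2 = CDFH/ABE/- → run C
t=7: L0/L1/L2 = CDFH/ABE/- → run C
t=8: L0/L1/L2 = DFH/ABEC/- → run D
t=9: L0/L1/L2 = DFH/ABEC/- → run D
t=10: L0/L1/L2 = FH/ABECD/- → run F
t=11: L0/L1/L2 = FH/ABECD/- → run F
t=12: L0/L1/L2 = H/ABECDF/- → run H
t=13: L0/L1/L2 = H/ABECDF/- → run H
t=14: L0/L1/L2 = -/ABECDFH/- → run A
t=15: L0/L1/L2 = -/ABECDFH/- → run A
t=16: L0/L1/L2 = -/ABECDFH/- → run A
t=17: L0/L1/L2 = -/ABECDFH/- → run A
t=18: L0/L1/L2 = -/BECDFH/A → run B
t=19: L0/L1/L2 = -/BECDFH/A → run B
t=20: L0/L1/L2 = -/BECDFH/A → run B
t=21: L0/L1/L2 = -/BECDFH/A → run B
t=22: L0/L1/L2 = -/ECDFH/AB → run E
t=23: L0/L1/L2 = -/CDFH/AB → run C
t=24: L0/L1/L2 = -/CDFH/AB → run C
t=25: L0/L1/L2 = -/CDFH/AB → run C
t=26: L0/L1/L2 = -/CDFH/AB → run C
t=27: L0/L1/L2 = -/DFH/ABC → run D
t=28: L0/L1/L2 = -/DFH/ABC → run D
t=29: L0/L1/L2 = -/DFH/ABC → run D
t=30: L0/L1/L2 = -/DFH/ABC → run D
t=31: L0/L1/L2 = -/FH/ABC → run F
t=32: L0/L1/L2 = -/H/ABC → run H
t=33: L0/L1/L2 = -/H/ABC → run H
t=34: L0/L1/L2 = -/-/ABC → run A
t=35: L0/L1/L2 = -/-/BC → run B
t=36: L0/L1/L2 = -/-/C → run C
t=37: (idle)
t=38: (idle)
t=39: (idle)
t=40: (idle)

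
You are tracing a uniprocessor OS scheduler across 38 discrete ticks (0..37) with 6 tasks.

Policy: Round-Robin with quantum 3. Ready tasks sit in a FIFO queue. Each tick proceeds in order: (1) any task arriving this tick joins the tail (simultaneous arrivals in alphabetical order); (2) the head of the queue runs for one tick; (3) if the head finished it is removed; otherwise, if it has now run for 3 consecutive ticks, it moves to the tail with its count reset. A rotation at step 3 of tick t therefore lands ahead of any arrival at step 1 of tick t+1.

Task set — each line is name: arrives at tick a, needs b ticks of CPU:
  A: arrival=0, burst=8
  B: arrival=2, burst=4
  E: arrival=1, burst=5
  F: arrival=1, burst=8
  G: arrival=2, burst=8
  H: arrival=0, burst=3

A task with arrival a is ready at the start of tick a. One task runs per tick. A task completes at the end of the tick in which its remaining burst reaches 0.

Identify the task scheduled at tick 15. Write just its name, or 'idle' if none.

running at tick 15 = G

t=0: queue=[A,H] q_used=0 → run A
t=1: queue=[A,H,E,F] q_used=1 → run A
t=2: queue=[A,H,E,F,B,G] q_used=2 → run A
t=3: queue=[H,E,F,B,G,A] q_used=0 → run H
t=4: queue=[H,E,F,B,G,A] q_used=1 → run H
t=5: queue=[H,E,F,B,G,A] q_used=2 → run H
t=6: queue=[E,F,B,G,A] q_used=0 → run E
t=7: queue=[E,F,B,G,A] q_used=1 → run E
t=8: queue=[E,F,B,G,A] q_used=2 → run E
t=9: queue=[F,B,G,A,E] q_used=0 → run F
t=10: queue=[F,B,G,A,E] q_used=1 → run F
t=11: queue=[F,B,G,A,E] q_used=2 → run F
t=12: queue=[B,G,A,E,F] q_used=0 → run B
t=13: queue=[B,G,A,E,F] q_used=1 → run B
t=14: queue=[B,G,A,E,F] q_used=2 → run B
t=15: queue=[G,A,E,F,B] q_used=0 → run G
t=16: queue=[G,A,E,F,B] q_used=1 → run G
t=17: queue=[G,A,E,F,B] q_used=2 → run G
t=18: queue=[A,E,F,B,G] q_used=0 → run A
t=19: queue=[A,E,F,B,G] q_used=1 → run A
t=20: queue=[A,E,F,B,G] q_used=2 → run A
t=21: queue=[E,F,B,G,A] q_used=0 → run E
t=22: queue=[E,F,B,G,A] q_used=1 → run E
t=23: queue=[F,B,G,A] q_used=0 → run F
t=24: queue=[F,B,G,A] q_used=1 → run F
t=25: queue=[F,B,G,A] q_used=2 → run F
t=26: queue=[B,G,A,F] q_used=0 → run B
t=27: queue=[G,A,F] q_used=0 → run G
t=28: queue=[G,A,F] q_used=1 → run G
t=29: queue=[G,A,F] q_used=2 → run G
t=30: queue=[A,F,G] q_used=0 → run A
t=31: queue=[A,F,G] q_used=1 → run A
t=32: queue=[F,G] q_used=0 → run F
t=33: queue=[F,G] q_used=1 → run F
t=34: queue=[G] q_used=0 → run G
t=35: queue=[G] q_used=1 → run G
t=36: (idle)
t=37: (idle)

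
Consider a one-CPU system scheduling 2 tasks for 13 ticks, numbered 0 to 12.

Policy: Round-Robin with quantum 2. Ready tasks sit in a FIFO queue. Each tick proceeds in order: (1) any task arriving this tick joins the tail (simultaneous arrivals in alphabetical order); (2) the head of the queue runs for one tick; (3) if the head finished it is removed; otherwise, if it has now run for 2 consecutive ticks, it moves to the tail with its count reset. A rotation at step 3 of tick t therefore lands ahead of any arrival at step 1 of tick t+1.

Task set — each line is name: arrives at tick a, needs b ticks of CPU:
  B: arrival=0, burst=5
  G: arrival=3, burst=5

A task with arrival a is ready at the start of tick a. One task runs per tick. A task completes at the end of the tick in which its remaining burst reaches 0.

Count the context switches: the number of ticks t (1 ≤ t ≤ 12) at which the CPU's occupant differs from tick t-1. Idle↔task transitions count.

context switches = 4

t=0: queue=[B] q_used=0 → run B
t=1: queue=[B] q_used=1 → run B
t=2: queue=[B] q_used=0 → run B
t=3: queue=[B,G] q_used=1 → run B
t=4: queue=[G,B] q_used=0 → run G
t=5: queue=[G,B] q_used=1 → run G
t=6: queue=[B,G] q_used=0 → run B
t=7: queue=[G] q_used=0 → run G
t=8: queue=[G] q_used=1 → run G
t=9: queue=[G] q_used=0 → run G
t=10: (idle)
t=11: (idle)
t=12: (idle)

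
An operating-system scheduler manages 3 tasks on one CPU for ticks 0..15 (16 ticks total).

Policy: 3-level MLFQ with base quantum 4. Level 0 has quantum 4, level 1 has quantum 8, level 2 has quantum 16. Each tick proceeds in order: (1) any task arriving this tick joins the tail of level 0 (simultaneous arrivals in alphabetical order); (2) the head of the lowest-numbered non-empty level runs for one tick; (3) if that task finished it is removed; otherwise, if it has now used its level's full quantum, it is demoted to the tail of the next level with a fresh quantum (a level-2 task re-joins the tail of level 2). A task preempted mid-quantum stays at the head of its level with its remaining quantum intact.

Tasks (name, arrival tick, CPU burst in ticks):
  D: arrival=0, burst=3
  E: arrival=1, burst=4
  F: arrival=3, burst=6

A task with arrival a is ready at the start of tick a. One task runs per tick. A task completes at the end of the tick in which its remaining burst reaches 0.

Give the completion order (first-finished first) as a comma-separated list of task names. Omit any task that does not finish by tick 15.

t=0: L0/L1/L2 = D/-/- → run D
t=1: L0/L1/L2 = DE/-/- → run D
t=2: L0/L1/L2 = DE/-/- → run D
t=3: L0/L1/L2 = EF/-/- → run E
t=4: L0/L1/L2 = EF/-/- → run E
t=5: L0/L1/L2 = EF/-/- → run E
t=6: L0/L1/L2 = EF/-/- → run E
t=7: L0/L1/L2 = F/-/- → run F
t=8: L0/L1/L2 = F/-/- → run F
t=9: L0/L1/L2 = F/-/- → run F
t=10: L0/L1/L2 = F/-/- → run F
t=11: L0/L1/L2 = -/F/- → run F
t=12: L0/L1/L2 = -/F/- → run F
t=13: (idle)
t=14: (idle)
t=15: (idle)

completion order = D, E, F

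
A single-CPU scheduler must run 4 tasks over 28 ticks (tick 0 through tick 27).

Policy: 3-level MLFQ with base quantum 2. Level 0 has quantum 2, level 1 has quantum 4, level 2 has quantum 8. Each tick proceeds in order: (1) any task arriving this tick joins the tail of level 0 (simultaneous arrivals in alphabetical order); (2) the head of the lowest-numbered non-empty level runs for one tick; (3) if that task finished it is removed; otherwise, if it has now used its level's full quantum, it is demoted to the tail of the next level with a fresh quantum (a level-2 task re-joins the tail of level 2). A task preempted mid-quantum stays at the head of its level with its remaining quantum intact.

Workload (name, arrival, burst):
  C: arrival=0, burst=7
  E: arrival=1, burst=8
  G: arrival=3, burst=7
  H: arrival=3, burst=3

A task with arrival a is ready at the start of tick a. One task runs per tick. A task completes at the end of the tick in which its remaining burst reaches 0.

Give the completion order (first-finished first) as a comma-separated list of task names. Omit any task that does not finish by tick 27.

t=0: L0/L1/L2 = C/-/- → run C
t=1: L0/L1/L2 = CE/-/- → run C
t=2: L0/L1/L2 = E/C/- → run E
t=3: L0/L1/L2 = EGH/C/- → run E
t=4: L0/L1/L2 = GH/CE/- → run G
t=5: L0/L1/L2 = GH/CE/- → run G
t=6: L0/L1/L2 = H/CEG/- → run H
t=7: L0/L1/L2 = H/CEG/- → run H
t=8: L0/L1/L2 = -/CEGH/- → run C
t=9: L0/L1/L2 = -/CEGH/- → run C
t=10: L0/L1/L2 = -/CEGH/- → run C
t=11: L0/L1/L2 = -/CEGH/- → run C
t=12: L0/L1/L2 = -/EGH/C → run E
t=13: L0/L1/L2 = -/EGH/C → run E
t=14: L0/L1/L2 = -/EGH/C → run E
t=15: L0/L1/L2 = -/EGH/C → run E
t=16: L0/L1/L2 = -/GH/CE → run G
t=17: L0/L1/L2 = -/GH/CE → run G
t=18: L0/L1/L2 = -/GH/CE → run G
t=19: L0/L1/L2 = -/GH/CE → run G
t=20: L0/L1/L2 = -/H/CEG → run H
t=21: L0/L1/L2 = -/-/CEG → run C
t=22: L0/L1/L2 = -/-/EG → run E
t=23: L0/L1/L2 = -/-/EG → run E
t=24: L0/L1/L2 = -/-/G → run G
t=25: (idle)
t=26: (idle)
t=27: (idle)

completion order = H, C, E, G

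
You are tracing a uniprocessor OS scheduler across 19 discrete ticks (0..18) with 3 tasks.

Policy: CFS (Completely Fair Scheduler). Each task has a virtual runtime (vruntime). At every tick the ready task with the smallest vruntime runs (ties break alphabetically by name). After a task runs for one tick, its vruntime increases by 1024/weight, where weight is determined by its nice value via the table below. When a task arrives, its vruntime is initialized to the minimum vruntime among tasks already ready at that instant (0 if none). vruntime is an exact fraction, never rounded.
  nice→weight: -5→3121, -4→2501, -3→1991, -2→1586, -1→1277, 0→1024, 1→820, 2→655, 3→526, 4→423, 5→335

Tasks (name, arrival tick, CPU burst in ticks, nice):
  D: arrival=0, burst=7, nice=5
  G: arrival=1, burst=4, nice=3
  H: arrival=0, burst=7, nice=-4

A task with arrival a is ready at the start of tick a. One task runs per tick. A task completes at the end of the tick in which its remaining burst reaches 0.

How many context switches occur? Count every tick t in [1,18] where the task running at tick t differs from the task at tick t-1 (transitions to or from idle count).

t=0: vr[D=0 H=0] → run D
t=1: vr[D=1024/335 G=0 H=0] → run G
t=2: vr[D=1024/335 G=512/263 H=0] → run H
t=3: vr[D=1024/335 G=512/263 H=1024/2501] → run H
t=4: vr[D=1024/335 G=512/263 H=2048/2501] → run H
t=5: vr[D=1024/335 G=512/263 H=3072/2501] → run H
t=6: vr[D=1024/335 G=512/263 H=4096/2501] → run H
t=7: vr[D=1024/335 G=512/263 H=5120/2501] → run G
t=8: vr[D=1024/335 G=1024/263 H=5120/2501] → run H
t=9: vr[D=1024/335 G=1024/263 H=6144/2501] → run H
t=10: vr[D=1024/335 G=1024/263] → run D
t=11: vr[D=2048/335 G=1024/263] → run G
t=12: vr[D=2048/335 G=1536/263] → run G
t=13: vr[D=2048/335] → run D
t=14: vr[D=3072/335] → run D
t=15: vr[D=4096/335] → run D
t=16: vr[D=1024/67] → run D
t=17: vr[D=6144/335] → run D
t=18: (idle)

context switches = 8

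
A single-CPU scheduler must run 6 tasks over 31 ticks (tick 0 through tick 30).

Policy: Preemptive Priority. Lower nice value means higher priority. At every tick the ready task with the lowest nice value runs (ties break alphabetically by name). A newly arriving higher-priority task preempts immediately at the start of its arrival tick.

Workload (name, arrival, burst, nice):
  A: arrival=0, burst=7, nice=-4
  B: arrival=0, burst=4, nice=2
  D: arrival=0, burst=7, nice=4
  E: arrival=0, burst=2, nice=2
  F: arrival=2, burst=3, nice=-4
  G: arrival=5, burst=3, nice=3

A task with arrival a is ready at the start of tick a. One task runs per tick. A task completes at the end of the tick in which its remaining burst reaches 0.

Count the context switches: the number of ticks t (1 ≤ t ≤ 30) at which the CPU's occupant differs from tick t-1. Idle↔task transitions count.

t=0: ready={A,B,D,E} → run A
t=1: ready={A,B,D,E} → run A
t=2: ready={A,B,D,E,F} → run A
t=3: ready={A,B,D,E,F} → run A
t=4: ready={A,B,D,E,F} → run A
t=5: ready={A,B,D,E,F,G} → run A
t=6: ready={A,B,D,E,F,G} → run A
t=7: ready={B,D,E,F,G} → run F
t=8: ready={B,D,E,F,G} → run F
t=9: ready={B,D,E,F,G} → run F
t=10: ready={B,D,E,G} → run B
t=11: ready={B,D,E,G} → run B
t=12: ready={B,D,E,G} → run B
t=13: ready={B,D,E,G} → run B
t=14: ready={D,E,G} → run E
t=15: ready={D,E,G} → run E
t=16: ready={D,G} → run G
t=17: ready={D,G} → run G
t=18: ready={D,G} → run G
t=19: ready={D} → run D
t=20: ready={D} → run D
t=21: ready={D} → run D
t=22: ready={D} → run D
t=23: ready={D} → run D
t=24: ready={D} → run D
t=25: ready={D} → run D
t=26: (idle)
t=27: (idle)
t=28: (idle)
t=29: (idle)
t=30: (idle)

context switches = 6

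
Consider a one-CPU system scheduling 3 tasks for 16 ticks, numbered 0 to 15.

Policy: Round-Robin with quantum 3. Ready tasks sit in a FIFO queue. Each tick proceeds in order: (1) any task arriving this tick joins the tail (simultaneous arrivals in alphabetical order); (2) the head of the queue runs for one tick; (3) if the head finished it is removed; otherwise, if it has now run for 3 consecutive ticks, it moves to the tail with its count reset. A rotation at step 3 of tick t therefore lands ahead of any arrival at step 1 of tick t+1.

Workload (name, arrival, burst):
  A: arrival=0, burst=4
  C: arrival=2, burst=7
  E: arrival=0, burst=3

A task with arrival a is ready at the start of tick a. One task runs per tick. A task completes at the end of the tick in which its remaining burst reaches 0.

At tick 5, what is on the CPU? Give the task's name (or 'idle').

t=0: queue=[A,E] q_used=0 → run A
t=1: queue=[A,E] q_used=1 → run A
t=2: queue=[A,E,C] q_used=2 → run A
t=3: queue=[E,C,A] q_used=0 → run E
t=4: queue=[E,C,A] q_used=1 → run E
t=5: queue=[E,C,A] q_used=2 → run E
t=6: queue=[C,A] q_used=0 → run C
t=7: queue=[C,A] q_used=1 → run C
t=8: queue=[C,A] q_used=2 → run C
t=9: queue=[A,C] q_used=0 → run A
t=10: queue=[C] q_used=0 → run C
t=11: queue=[C] q_used=1 → run C
t=12: queue=[C] q_used=2 → run C
t=13: queue=[C] q_used=0 → run C
t=14: (idle)
t=15: (idle)

running at tick 5 = E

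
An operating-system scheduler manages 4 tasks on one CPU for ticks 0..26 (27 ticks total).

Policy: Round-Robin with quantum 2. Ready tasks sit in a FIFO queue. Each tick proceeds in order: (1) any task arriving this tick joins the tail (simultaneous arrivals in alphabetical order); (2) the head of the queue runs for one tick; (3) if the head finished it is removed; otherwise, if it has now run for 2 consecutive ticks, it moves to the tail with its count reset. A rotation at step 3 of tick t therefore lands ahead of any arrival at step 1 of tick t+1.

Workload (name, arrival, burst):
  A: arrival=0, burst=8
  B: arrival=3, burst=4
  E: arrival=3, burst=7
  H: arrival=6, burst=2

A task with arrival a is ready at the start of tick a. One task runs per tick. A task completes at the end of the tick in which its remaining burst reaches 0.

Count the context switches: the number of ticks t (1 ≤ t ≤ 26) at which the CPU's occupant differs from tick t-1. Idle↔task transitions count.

t=0: queue=[A] q_used=0 → run A
t=1: queue=[A] q_used=1 → run A
t=2: queue=[A] q_used=0 → run A
t=3: queue=[A,B,E] q_used=1 → run A
t=4: queue=[B,E,A] q_used=0 → run B
t=5: queue=[B,E,A] q_used=1 → run B
t=6: queue=[E,A,B,H] q_used=0 → run E
t=7: queue=[E,A,B,H] q_used=1 → run E
t=8: queue=[A,B,H,E] q_used=0 → run A
t=9: queue=[A,B,H,E] q_used=1 → run A
t=10: queue=[B,H,E,A] q_used=0 → run B
t=11: queue=[B,H,E,A] q_used=1 → run B
t=12: queue=[H,E,A] q_used=0 → run H
t=13: queue=[H,E,A] q_used=1 → run H
t=14: queue=[E,A] q_used=0 → run E
t=15: queue=[E,A] q_used=1 → run E
t=16: queue=[A,E] q_used=0 → run A
t=17: queue=[A,E] q_used=1 → run A
t=18: queue=[E] q_used=0 → run E
t=19: queue=[E] q_used=1 → run E
t=20: queue=[E] q_used=0 → run E
t=21: (idle)
t=22: (idle)
t=23: (idle)
t=24: (idle)
t=25: (idle)
t=26: (idle)

context switches = 9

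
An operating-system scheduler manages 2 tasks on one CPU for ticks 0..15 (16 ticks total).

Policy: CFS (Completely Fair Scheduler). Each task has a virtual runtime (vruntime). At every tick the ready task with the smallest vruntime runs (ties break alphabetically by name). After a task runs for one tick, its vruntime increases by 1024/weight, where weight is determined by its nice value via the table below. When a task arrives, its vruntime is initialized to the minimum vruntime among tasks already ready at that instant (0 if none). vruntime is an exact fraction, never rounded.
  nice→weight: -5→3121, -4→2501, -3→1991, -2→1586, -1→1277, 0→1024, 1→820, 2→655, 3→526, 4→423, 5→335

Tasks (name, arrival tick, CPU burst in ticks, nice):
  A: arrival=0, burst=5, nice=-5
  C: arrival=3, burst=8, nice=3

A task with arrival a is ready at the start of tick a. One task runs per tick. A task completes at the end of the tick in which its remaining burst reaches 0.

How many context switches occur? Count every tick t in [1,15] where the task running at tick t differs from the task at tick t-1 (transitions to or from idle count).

context switches = 4

t=0: vr[A=0] → run A
t=1: vr[A=1024/3121] → run A
t=2: vr[A=2048/3121] → run A
t=3: vr[A=3072/3121 C=3072/3121] → run A
t=4: vr[A=4096/3121 C=3072/3121] → run C
t=5: vr[A=4096/3121 C=2405888/820823] → run A
t=6: vr[C=2405888/820823] → run C
t=7: vr[C=4003840/820823] → run C
t=8: vr[C=5601792/820823] → run C
t=9: vr[C=7199744/820823] → run C
t=10: vr[C=8797696/820823] → run C
t=11: vr[C=10395648/820823] → run C
t=12: vr[C=11993600/820823] → run C
t=13: (idle)
t=14: (idle)
t=15: (idle)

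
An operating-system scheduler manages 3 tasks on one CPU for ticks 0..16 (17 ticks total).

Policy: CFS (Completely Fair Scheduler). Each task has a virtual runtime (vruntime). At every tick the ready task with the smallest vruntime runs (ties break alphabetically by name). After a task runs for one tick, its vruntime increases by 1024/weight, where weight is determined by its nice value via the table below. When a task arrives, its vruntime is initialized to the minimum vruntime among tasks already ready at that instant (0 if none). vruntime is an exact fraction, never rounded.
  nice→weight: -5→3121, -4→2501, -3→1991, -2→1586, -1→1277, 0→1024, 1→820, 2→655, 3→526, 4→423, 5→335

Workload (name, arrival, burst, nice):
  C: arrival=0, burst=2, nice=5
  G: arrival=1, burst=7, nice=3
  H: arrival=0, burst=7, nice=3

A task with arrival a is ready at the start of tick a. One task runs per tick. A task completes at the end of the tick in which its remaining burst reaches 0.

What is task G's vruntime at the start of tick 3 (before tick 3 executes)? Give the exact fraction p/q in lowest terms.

t=0: vr[C=0 H=0] → run C
t=1: vr[C=1024/335 G=0 H=0] → run G
t=2: vr[C=1024/335 G=512/263 H=0] → run H
t=3: vr[C=1024/335 G=512/263 H=512/263] → run G
t=4: vr[C=1024/335 G=1024/263 H=512/263] → run H
t=5: vr[C=1024/335 G=1024/263 H=1024/263] → run C
t=6: vr[G=1024/263 H=1024/263] → run G
t=7: vr[G=1536/263 H=1024/263] → run H
t=8: vr[G=1536/263 H=1536/263] → run G
t=9: vr[G=2048/263 H=1536/263] → run H
t=10: vr[G=2048/263 H=2048/263] → run G
t=11: vr[G=2560/263 H=2048/263] → run H
t=12: vr[G=2560/263 H=2560/263] → run G
t=13: vr[G=3072/263 H=2560/263] → run H
t=14: vr[G=3072/263 H=3072/263] → run G
t=15: vr[H=3072/263] → run H
t=16: (idle)

vruntime(G, start of tick 3) = 512/263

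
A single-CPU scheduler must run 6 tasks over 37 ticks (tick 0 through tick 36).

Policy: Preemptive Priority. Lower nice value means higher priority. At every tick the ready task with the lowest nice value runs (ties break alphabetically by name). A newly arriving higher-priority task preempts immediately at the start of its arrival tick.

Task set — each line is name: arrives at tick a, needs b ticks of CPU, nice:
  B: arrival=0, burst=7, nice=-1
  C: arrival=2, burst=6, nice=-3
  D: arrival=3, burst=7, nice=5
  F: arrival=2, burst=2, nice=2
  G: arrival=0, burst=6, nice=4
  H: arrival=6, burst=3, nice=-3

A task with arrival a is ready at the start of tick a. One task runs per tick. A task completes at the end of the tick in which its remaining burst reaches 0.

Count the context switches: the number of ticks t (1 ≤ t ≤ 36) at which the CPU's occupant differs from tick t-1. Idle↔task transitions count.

context switches = 7

t=0: ready={B,G} → run B
t=1: ready={B,G} → run B
t=2: ready={B,C,F,G} → run C
t=3: ready={B,C,D,F,G} → run C
t=4: ready={B,C,D,F,G} → run C
t=5: ready={B,C,D,F,G} → run C
t=6: ready={B,C,D,F,G,H} → run C
t=7: ready={B,C,D,F,G,H} → run C
t=8: ready={B,D,F,G,H} → run H
t=9: ready={B,D,F,G,H} → run H
t=10: ready={B,D,F,G,H} → run H
t=11: ready={B,D,F,G} → run B
t=12: ready={B,D,F,G} → run B
t=13: ready={B,D,F,G} → run B
t=14: ready={B,D,F,G} → run B
t=15: ready={B,D,F,G} → run B
t=16: ready={D,F,G} → run F
t=17: ready={D,F,G} → run F
t=18: ready={D,G} → run G
t=19: ready={D,G} → run G
t=20: ready={D,G} → run G
t=21: ready={D,G} → run G
t=22: ready={D,G} → run G
t=23: ready={D,G} → run G
t=24: ready={D} → run D
t=25: ready={D} → run D
t=26: ready={D} → run D
t=27: ready={D} → run D
t=28: ready={D} → run D
t=29: ready={D} → run D
t=30: ready={D} → run D
t=31: (idle)
t=32: (idle)
t=33: (idle)
t=34: (idle)
t=35: (idle)
t=36: (idle)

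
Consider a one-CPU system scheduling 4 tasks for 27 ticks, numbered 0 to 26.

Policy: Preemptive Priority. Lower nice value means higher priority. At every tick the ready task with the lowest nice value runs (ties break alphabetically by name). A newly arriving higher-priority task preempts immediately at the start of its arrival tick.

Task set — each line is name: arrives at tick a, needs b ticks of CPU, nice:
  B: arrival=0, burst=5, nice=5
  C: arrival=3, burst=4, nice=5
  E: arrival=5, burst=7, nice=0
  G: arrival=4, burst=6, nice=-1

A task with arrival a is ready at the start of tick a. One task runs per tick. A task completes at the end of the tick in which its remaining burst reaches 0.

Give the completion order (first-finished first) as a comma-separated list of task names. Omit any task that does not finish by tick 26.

completion order = G, E, B, C

t=0: ready={B} → run B
t=1: ready={B} → run B
t=2: ready={B} → run B
t=3: ready={B,C} → run B
t=4: ready={B,C,G} → run G
t=5: ready={B,C,E,G} → run G
t=6: ready={B,C,E,G} → run G
t=7: ready={B,C,E,G} → run G
t=8: ready={B,C,E,G} → run G
t=9: ready={B,C,E,G} → run G
t=10: ready={B,C,E} → run E
t=11: ready={B,C,E} → run E
t=12: ready={B,C,E} → run E
t=13: ready={B,C,E} → run E
t=14: ready={B,C,E} → run E
t=15: ready={B,C,E} → run E
t=16: ready={B,C,E} → run E
t=17: ready={B,C} → run B
t=18: ready={C} → run C
t=19: ready={C} → run C
t=20: ready={C} → run C
t=21: ready={C} → run C
t=22: (idle)
t=23: (idle)
t=24: (idle)
t=25: (idle)
t=26: (idle)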